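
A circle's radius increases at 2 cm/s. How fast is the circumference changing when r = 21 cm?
4π cm/s

C = 2πr
dC/dt = 2π · dr/dt = 2π · 2 = 4π cm/s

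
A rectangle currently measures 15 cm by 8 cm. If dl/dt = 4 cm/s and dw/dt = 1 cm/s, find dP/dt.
10 cm/s

P = 2(l + w)
dP/dt = 2(dl/dt + dw/dt) = 2(4 + 1) = 10 cm/s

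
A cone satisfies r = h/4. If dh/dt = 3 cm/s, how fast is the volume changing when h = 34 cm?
867π/4 cm³/s

V = (1/3)π(h/4)²h = πh³/48
dV/dt = πh²/16 · 3
At h = 34: dV/dt = 867π/4 cm³/s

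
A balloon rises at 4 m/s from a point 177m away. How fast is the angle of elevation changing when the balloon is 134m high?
0.014365 rad/s

tan(θ) = y/177
sec²(θ) · dθ/dt = (1/177) · dy/dt
dθ/dt = cos²(θ)/177 · 4 = 177/(177² + 134²) · 4
dθ/dt = 0.014365 rad/s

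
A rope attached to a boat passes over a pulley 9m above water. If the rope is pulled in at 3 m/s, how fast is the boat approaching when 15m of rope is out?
15/4 = 3.75 m/s

rope² = x² + 9²
x = √(15² - 9²) = 12
dx/dt = (rope/x) · d(rope)/dt = (15/12) · (-3) = -15/4 m/s
The boat approaches at 15/4 = 3.75 m/s.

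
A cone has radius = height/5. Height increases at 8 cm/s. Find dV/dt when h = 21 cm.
3528π/25 cm³/s

V = (1/3)π(h/5)²h = πh³/75
dV/dt = πh²/25 · 8
At h = 21: dV/dt = 3528π/25 cm³/s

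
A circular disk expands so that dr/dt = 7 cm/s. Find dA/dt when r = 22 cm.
308π cm²/s

A = πr²
dA/dt = 2πr · dr/dt = 2π(22)(7) = 308π cm²/s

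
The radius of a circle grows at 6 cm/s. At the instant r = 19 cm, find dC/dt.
12π cm/s

C = 2πr
dC/dt = 2π · dr/dt = 2π · 6 = 12π cm/s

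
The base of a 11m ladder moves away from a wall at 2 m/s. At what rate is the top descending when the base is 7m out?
7√2/6 ≈ 1.65 m/s

x² + y² = 11²
2x·dx/dt + 2y·dy/dt = 0
dy/dt = -x/y · dx/dt = -7/(6√2) · 2 = -7√2/6 m/s
The top is descending at 7√2/6 ≈ 1.65 m/s.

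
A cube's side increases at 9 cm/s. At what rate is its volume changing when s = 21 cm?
11907 cm³/s

V = s³
dV/dt = 3s² · ds/dt = 3·21²·9 = 11907 cm³/s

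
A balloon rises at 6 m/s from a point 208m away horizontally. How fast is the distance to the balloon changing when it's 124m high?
186√3665/3665 ≈ 3.072 m/s

z² = 208² + y²
z = √(208² + 124²) = 4√3665
dz/dt = y/z · dy/dt = 124/(4√3665) · 6 = 186√3665/3665 ≈ 3.072 m/s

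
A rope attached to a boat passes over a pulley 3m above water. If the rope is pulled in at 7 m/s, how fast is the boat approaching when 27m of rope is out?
63√5/20 ≈ 7.044 m/s

rope² = x² + 3²
x = √(27² - 3²) = 12√5
dx/dt = (rope/x) · d(rope)/dt = (27/(12√5)) · (-7) = -63√5/20 m/s
The boat approaches at 63√5/20 ≈ 7.044 m/s.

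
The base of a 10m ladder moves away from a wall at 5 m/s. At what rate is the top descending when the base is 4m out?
10√21/21 ≈ 2.182 m/s

x² + y² = 10²
2x·dx/dt + 2y·dy/dt = 0
dy/dt = -x/y · dx/dt = -4/(2√21) · 5 = -10√21/21 m/s
The top is descending at 10√21/21 ≈ 2.182 m/s.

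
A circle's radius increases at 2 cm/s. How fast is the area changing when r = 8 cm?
32π cm²/s

A = πr²
dA/dt = 2πr · dr/dt = 2π(8)(2) = 32π cm²/s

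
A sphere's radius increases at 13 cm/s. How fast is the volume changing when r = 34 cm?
60112π cm³/s

V = (4/3)πr³
dV/dt = dV/dr · dr/dt = 4πr² · 13
At r = 34: dV/dt = 60112π cm³/s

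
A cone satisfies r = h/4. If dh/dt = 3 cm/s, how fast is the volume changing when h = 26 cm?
507π/4 cm³/s

V = (1/3)π(h/4)²h = πh³/48
dV/dt = πh²/16 · 3
At h = 26: dV/dt = 507π/4 cm³/s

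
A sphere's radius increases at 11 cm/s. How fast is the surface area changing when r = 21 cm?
1848π cm²/s

S = 4πr²
dS/dt = dS/dr · dr/dt = 8πr · 11
At r = 21: dS/dt = 1848π cm²/s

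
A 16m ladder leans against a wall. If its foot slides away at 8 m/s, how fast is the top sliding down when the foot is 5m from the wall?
40√231/231 ≈ 2.632 m/s

x² + y² = 16²
2x·dx/dt + 2y·dy/dt = 0
dy/dt = -x/y · dx/dt = -5/√231 · 8 = -40√231/231 m/s
The top is descending at 40√231/231 ≈ 2.632 m/s.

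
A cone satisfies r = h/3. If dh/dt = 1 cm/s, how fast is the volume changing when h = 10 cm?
100π/9 cm³/s

V = (1/3)π(h/3)²h = πh³/27
dV/dt = πh²/9 · 1
At h = 10: dV/dt = 100π/9 cm³/s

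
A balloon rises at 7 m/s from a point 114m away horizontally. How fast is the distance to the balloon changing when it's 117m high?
273√2965/2965 ≈ 5.014 m/s

z² = 114² + y²
z = √(114² + 117²) = 3√2965
dz/dt = y/z · dy/dt = 117/(3√2965) · 7 = 273√2965/2965 ≈ 5.014 m/s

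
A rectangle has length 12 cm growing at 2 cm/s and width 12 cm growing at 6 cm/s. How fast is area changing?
96 cm²/s

A = lw
dA/dt = w·dl/dt + l·dw/dt = 12·2 + 12·6 = 96 cm²/s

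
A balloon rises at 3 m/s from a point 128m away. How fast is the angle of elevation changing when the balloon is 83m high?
0.0165 rad/s

tan(θ) = y/128
sec²(θ) · dθ/dt = (1/128) · dy/dt
dθ/dt = cos²(θ)/128 · 3 = 128/(128² + 83²) · 3
dθ/dt = 0.0165 rad/s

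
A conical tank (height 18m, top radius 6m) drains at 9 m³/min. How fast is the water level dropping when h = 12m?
9/(16π) ≈ 0.179 m/min

r/h = 6/18, so r = (1/3)h
V = (1/3)πr²h = (1/3)π((1/3)h)²h = (1/27)πh³
dV/dh = (1/9)πh²
dh/dt = (dV/dt)/(dV/dh) = -9/((1/9)π·12²) = -9/(16π) m/min
The level is dropping at 9/(16π) ≈ 0.179 m/min.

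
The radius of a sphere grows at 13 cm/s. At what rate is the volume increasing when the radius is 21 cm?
22932π cm³/s

V = (4/3)πr³
dV/dt = dV/dr · dr/dt = 4πr² · 13
At r = 21: dV/dt = 22932π cm³/s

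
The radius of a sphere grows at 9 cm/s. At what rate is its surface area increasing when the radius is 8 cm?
576π cm²/s

S = 4πr²
dS/dt = dS/dr · dr/dt = 8πr · 9
At r = 8: dS/dt = 576π cm²/s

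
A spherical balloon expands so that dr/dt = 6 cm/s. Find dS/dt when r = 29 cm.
1392π cm²/s

S = 4πr²
dS/dt = dS/dr · dr/dt = 8πr · 6
At r = 29: dS/dt = 1392π cm²/s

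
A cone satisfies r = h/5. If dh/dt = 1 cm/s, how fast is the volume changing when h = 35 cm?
49π cm³/s

V = (1/3)π(h/5)²h = πh³/75
dV/dt = πh²/25 · 1
At h = 35: dV/dt = 49π cm³/s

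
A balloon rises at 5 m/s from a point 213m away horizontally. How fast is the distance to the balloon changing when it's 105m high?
175√6266/6266 ≈ 2.211 m/s

z² = 213² + y²
z = √(213² + 105²) = 3√6266
dz/dt = y/z · dy/dt = 105/(3√6266) · 5 = 175√6266/6266 ≈ 2.211 m/s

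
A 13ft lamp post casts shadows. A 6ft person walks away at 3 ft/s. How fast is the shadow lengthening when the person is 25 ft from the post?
18/7 ft/s

By similar triangles: 13/(x+s) = 6/s
Solving: s = 6x/7
ds/dt = 6/7 · dx/dt = 6/7 · 3 = 18/7 ft/s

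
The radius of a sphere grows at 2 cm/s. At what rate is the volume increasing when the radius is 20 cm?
3200π cm³/s

V = (4/3)πr³
dV/dt = dV/dr · dr/dt = 4πr² · 2
At r = 20: dV/dt = 3200π cm³/s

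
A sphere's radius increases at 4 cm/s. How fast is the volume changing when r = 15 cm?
3600π cm³/s

V = (4/3)πr³
dV/dt = dV/dr · dr/dt = 4πr² · 4
At r = 15: dV/dt = 3600π cm³/s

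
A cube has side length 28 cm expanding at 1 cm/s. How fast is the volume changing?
2352 cm³/s

V = s³
dV/dt = 3s² · ds/dt = 3·28²·1 = 2352 cm³/s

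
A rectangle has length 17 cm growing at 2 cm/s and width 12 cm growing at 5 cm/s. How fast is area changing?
109 cm²/s

A = lw
dA/dt = w·dl/dt + l·dw/dt = 12·2 + 17·5 = 109 cm²/s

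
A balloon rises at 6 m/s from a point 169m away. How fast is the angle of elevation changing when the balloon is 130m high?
0.022305 rad/s

tan(θ) = y/169
sec²(θ) · dθ/dt = (1/169) · dy/dt
dθ/dt = cos²(θ)/169 · 6 = 169/(169² + 130²) · 6
dθ/dt = 0.022305 rad/s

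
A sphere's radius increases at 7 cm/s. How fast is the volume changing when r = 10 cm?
2800π cm³/s

V = (4/3)πr³
dV/dt = dV/dr · dr/dt = 4πr² · 7
At r = 10: dV/dt = 2800π cm³/s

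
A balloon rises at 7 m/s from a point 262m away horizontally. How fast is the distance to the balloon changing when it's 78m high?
273√18682/18682 ≈ 1.997 m/s

z² = 262² + y²
z = √(262² + 78²) = 2√18682
dz/dt = y/z · dy/dt = 78/(2√18682) · 7 = 273√18682/18682 ≈ 1.997 m/s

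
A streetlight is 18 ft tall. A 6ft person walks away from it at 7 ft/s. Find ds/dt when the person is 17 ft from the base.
7/2 ft/s

By similar triangles: 18/(x+s) = 6/s
Solving: s = 6x/12
ds/dt = 6/12 · dx/dt = 1/2 · 7 = 7/2 ft/s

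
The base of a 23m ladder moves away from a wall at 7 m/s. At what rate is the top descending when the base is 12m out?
12√385/55 ≈ 4.281 m/s

x² + y² = 23²
2x·dx/dt + 2y·dy/dt = 0
dy/dt = -x/y · dx/dt = -12/√385 · 7 = -12√385/55 m/s
The top is descending at 12√385/55 ≈ 4.281 m/s.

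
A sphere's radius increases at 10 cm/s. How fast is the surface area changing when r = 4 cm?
320π cm²/s

S = 4πr²
dS/dt = dS/dr · dr/dt = 8πr · 10
At r = 4: dS/dt = 320π cm²/s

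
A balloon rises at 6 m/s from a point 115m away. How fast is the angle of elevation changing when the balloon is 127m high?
0.023506 rad/s

tan(θ) = y/115
sec²(θ) · dθ/dt = (1/115) · dy/dt
dθ/dt = cos²(θ)/115 · 6 = 115/(115² + 127²) · 6
dθ/dt = 0.023506 rad/s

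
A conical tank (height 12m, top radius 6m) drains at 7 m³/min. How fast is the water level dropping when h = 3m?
28/(9π) ≈ 0.9903 m/min

r/h = 6/12, so r = (1/2)h
V = (1/3)πr²h = (1/3)π((1/2)h)²h = (1/12)πh³
dV/dh = (1/4)πh²
dh/dt = (dV/dt)/(dV/dh) = -7/((1/4)π·3²) = -28/(9π) m/min
The level is dropping at 28/(9π) ≈ 0.9903 m/min.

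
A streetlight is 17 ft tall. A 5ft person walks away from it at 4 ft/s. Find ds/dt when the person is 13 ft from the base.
5/3 ft/s

By similar triangles: 17/(x+s) = 5/s
Solving: s = 5x/12
ds/dt = 5/12 · dx/dt = 5/12 · 4 = 5/3 ft/s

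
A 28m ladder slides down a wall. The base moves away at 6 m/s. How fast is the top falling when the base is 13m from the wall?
26√615/205 ≈ 3.145 m/s

x² + y² = 28²
2x·dx/dt + 2y·dy/dt = 0
dy/dt = -x/y · dx/dt = -13/√615 · 6 = -26√615/205 m/s
The top is descending at 26√615/205 ≈ 3.145 m/s.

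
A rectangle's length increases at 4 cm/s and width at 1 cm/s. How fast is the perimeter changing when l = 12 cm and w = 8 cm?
10 cm/s

P = 2(l + w)
dP/dt = 2(dl/dt + dw/dt) = 2(4 + 1) = 10 cm/s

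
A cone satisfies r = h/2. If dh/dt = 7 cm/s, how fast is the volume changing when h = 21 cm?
3087π/4 cm³/s

V = (1/3)π(h/2)²h = πh³/12
dV/dt = πh²/4 · 7
At h = 21: dV/dt = 3087π/4 cm³/s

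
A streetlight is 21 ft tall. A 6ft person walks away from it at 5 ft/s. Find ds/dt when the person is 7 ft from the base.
2 ft/s

By similar triangles: 21/(x+s) = 6/s
Solving: s = 6x/15
ds/dt = 6/15 · dx/dt = 2/5 · 5 = 2 ft/s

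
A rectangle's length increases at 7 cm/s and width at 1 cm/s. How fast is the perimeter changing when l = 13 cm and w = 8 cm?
16 cm/s

P = 2(l + w)
dP/dt = 2(dl/dt + dw/dt) = 2(7 + 1) = 16 cm/s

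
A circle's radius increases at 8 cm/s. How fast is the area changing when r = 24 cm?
384π cm²/s

A = πr²
dA/dt = 2πr · dr/dt = 2π(24)(8) = 384π cm²/s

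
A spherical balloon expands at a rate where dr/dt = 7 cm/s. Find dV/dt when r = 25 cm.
17500π cm³/s

V = (4/3)πr³
dV/dt = dV/dr · dr/dt = 4πr² · 7
At r = 25: dV/dt = 17500π cm³/s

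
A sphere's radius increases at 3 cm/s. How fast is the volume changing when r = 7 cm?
588π cm³/s

V = (4/3)πr³
dV/dt = dV/dr · dr/dt = 4πr² · 3
At r = 7: dV/dt = 588π cm³/s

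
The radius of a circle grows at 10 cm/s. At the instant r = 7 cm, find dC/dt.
20π cm/s

C = 2πr
dC/dt = 2π · dr/dt = 2π · 10 = 20π cm/s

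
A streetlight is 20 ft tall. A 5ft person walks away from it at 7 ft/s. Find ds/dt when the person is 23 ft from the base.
7/3 ft/s

By similar triangles: 20/(x+s) = 5/s
Solving: s = 5x/15
ds/dt = 5/15 · dx/dt = 1/3 · 7 = 7/3 ft/s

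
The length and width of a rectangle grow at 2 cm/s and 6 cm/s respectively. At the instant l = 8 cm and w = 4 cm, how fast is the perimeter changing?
16 cm/s

P = 2(l + w)
dP/dt = 2(dl/dt + dw/dt) = 2(2 + 6) = 16 cm/s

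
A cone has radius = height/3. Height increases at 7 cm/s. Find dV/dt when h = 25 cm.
4375π/9 cm³/s

V = (1/3)π(h/3)²h = πh³/27
dV/dt = πh²/9 · 7
At h = 25: dV/dt = 4375π/9 cm³/s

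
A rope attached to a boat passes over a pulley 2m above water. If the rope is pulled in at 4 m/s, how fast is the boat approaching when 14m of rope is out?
7√3/3 ≈ 4.041 m/s

rope² = x² + 2²
x = √(14² - 2²) = 8√3
dx/dt = (rope/x) · d(rope)/dt = (14/(8√3)) · (-4) = -7√3/3 m/s
The boat approaches at 7√3/3 ≈ 4.041 m/s.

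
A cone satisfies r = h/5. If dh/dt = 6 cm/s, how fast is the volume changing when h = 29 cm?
5046π/25 cm³/s

V = (1/3)π(h/5)²h = πh³/75
dV/dt = πh²/25 · 6
At h = 29: dV/dt = 5046π/25 cm³/s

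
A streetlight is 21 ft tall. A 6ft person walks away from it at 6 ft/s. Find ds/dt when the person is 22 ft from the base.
12/5 ft/s

By similar triangles: 21/(x+s) = 6/s
Solving: s = 6x/15
ds/dt = 6/15 · dx/dt = 2/5 · 6 = 12/5 ft/s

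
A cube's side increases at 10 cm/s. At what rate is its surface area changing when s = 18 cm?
2160 cm²/s

A = 6s²
dA/dt = 12s · ds/dt = 12·18·10 = 2160 cm²/s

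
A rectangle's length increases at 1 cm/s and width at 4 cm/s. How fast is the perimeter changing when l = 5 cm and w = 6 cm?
10 cm/s

P = 2(l + w)
dP/dt = 2(dl/dt + dw/dt) = 2(1 + 4) = 10 cm/s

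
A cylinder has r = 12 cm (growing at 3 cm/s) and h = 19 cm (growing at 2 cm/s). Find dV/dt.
1656π cm³/s

V = πr²h
dV/dt = 2πrh·dr/dt + πr²·dh/dt
= 2π(12)(19)(3) + π(12)²(2)
= 1656π cm³/s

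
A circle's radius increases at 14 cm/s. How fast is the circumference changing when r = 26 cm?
28π cm/s

C = 2πr
dC/dt = 2π · dr/dt = 2π · 14 = 28π cm/s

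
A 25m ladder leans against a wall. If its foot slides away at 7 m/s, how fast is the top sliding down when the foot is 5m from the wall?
7√6/12 ≈ 1.429 m/s

x² + y² = 25²
2x·dx/dt + 2y·dy/dt = 0
dy/dt = -x/y · dx/dt = -5/(10√6) · 7 = -7√6/12 m/s
The top is descending at 7√6/12 ≈ 1.429 m/s.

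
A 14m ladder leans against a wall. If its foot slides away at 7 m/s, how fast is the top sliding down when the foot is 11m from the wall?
77√3/15 ≈ 8.891 m/s

x² + y² = 14²
2x·dx/dt + 2y·dy/dt = 0
dy/dt = -x/y · dx/dt = -11/(5√3) · 7 = -77√3/15 m/s
The top is descending at 77√3/15 ≈ 8.891 m/s.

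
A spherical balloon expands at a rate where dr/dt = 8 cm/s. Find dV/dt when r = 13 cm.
5408π cm³/s

V = (4/3)πr³
dV/dt = dV/dr · dr/dt = 4πr² · 8
At r = 13: dV/dt = 5408π cm³/s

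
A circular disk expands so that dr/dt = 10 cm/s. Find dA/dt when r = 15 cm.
300π cm²/s

A = πr²
dA/dt = 2πr · dr/dt = 2π(15)(10) = 300π cm²/s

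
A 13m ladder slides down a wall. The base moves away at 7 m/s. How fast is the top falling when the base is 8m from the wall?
8√105/15 ≈ 5.465 m/s

x² + y² = 13²
2x·dx/dt + 2y·dy/dt = 0
dy/dt = -x/y · dx/dt = -8/√105 · 7 = -8√105/15 m/s
The top is descending at 8√105/15 ≈ 5.465 m/s.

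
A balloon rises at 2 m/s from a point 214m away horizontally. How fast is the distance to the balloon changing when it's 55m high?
110√48821/48821 ≈ 0.4978 m/s

z² = 214² + y²
z = √(214² + 55²) = √48821
dz/dt = y/z · dy/dt = 55/√48821 · 2 = 110√48821/48821 ≈ 0.4978 m/s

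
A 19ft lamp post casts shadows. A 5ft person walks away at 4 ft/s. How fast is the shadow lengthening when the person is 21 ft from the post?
10/7 ft/s

By similar triangles: 19/(x+s) = 5/s
Solving: s = 5x/14
ds/dt = 5/14 · dx/dt = 5/14 · 4 = 10/7 ft/s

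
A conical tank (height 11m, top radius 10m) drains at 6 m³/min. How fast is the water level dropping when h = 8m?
363/(3200π) ≈ 0.03611 m/min

r/h = 10/11, so r = (10/11)h
V = (1/3)πr²h = (1/3)π((10/11)h)²h = (100/363)πh³
dV/dh = (100/121)πh²
dh/dt = (dV/dt)/(dV/dh) = -6/((100/121)π·8²) = -363/(3200π) m/min
The level is dropping at 363/(3200π) ≈ 0.03611 m/min.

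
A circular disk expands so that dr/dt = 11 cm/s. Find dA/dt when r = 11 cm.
242π cm²/s

A = πr²
dA/dt = 2πr · dr/dt = 2π(11)(11) = 242π cm²/s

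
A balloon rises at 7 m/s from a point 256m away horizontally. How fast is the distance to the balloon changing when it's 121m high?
847√80177/80177 ≈ 2.991 m/s

z² = 256² + y²
z = √(256² + 121²) = √80177
dz/dt = y/z · dy/dt = 121/√80177 · 7 = 847√80177/80177 ≈ 2.991 m/s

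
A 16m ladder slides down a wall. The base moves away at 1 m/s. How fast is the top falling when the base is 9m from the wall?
9√7/35 ≈ 0.6803 m/s

x² + y² = 16²
2x·dx/dt + 2y·dy/dt = 0
dy/dt = -x/y · dx/dt = -9/(5√7) · 1 = -9√7/35 m/s
The top is descending at 9√7/35 ≈ 0.6803 m/s.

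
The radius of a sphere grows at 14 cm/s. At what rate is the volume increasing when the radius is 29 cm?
47096π cm³/s

V = (4/3)πr³
dV/dt = dV/dr · dr/dt = 4πr² · 14
At r = 29: dV/dt = 47096π cm³/s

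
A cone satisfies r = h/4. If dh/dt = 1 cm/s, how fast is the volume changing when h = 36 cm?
81π cm³/s

V = (1/3)π(h/4)²h = πh³/48
dV/dt = πh²/16 · 1
At h = 36: dV/dt = 81π cm³/s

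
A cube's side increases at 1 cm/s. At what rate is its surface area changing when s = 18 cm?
216 cm²/s

A = 6s²
dA/dt = 12s · ds/dt = 12·18·1 = 216 cm²/s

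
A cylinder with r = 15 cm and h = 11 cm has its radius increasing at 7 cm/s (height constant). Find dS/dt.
574π cm²/s

S = 2πrh + 2πr² (lateral + bases)
dS/dt = (2πh + 4πr)·dr/dt = (2π·11 + 4π·15)·7
= 574π cm²/s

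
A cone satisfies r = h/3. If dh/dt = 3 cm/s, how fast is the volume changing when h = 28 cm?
784π/3 cm³/s

V = (1/3)π(h/3)²h = πh³/27
dV/dt = πh²/9 · 3
At h = 28: dV/dt = 784π/3 cm³/s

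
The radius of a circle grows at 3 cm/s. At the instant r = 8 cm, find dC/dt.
6π cm/s

C = 2πr
dC/dt = 2π · dr/dt = 2π · 3 = 6π cm/s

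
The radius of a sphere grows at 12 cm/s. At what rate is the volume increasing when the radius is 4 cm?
768π cm³/s

V = (4/3)πr³
dV/dt = dV/dr · dr/dt = 4πr² · 12
At r = 4: dV/dt = 768π cm³/s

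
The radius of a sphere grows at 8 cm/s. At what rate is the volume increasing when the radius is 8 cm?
2048π cm³/s

V = (4/3)πr³
dV/dt = dV/dr · dr/dt = 4πr² · 8
At r = 8: dV/dt = 2048π cm³/s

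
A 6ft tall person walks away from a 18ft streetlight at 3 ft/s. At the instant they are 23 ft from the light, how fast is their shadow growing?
3/2 ft/s

By similar triangles: 18/(x+s) = 6/s
Solving: s = 6x/12
ds/dt = 6/12 · dx/dt = 1/2 · 3 = 3/2 ft/s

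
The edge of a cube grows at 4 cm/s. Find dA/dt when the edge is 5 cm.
240 cm²/s

A = 6s²
dA/dt = 12s · ds/dt = 12·5·4 = 240 cm²/s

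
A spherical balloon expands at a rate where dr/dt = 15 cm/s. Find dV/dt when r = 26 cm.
40560π cm³/s

V = (4/3)πr³
dV/dt = dV/dr · dr/dt = 4πr² · 15
At r = 26: dV/dt = 40560π cm³/s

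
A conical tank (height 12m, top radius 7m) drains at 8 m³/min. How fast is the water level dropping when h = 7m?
1152/(2401π) ≈ 0.1527 m/min

r/h = 7/12, so r = (7/12)h
V = (1/3)πr²h = (1/3)π((7/12)h)²h = (49/432)πh³
dV/dh = (49/144)πh²
dh/dt = (dV/dt)/(dV/dh) = -8/((49/144)π·7²) = -1152/(2401π) m/min
The level is dropping at 1152/(2401π) ≈ 0.1527 m/min.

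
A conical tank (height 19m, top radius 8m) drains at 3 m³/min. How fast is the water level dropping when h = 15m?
361/(4800π) ≈ 0.02394 m/min

r/h = 8/19, so r = (8/19)h
V = (1/3)πr²h = (1/3)π((8/19)h)²h = (64/1083)πh³
dV/dh = (64/361)πh²
dh/dt = (dV/dt)/(dV/dh) = -3/((64/361)π·15²) = -361/(4800π) m/min
The level is dropping at 361/(4800π) ≈ 0.02394 m/min.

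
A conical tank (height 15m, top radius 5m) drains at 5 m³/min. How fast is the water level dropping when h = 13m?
45/(169π) ≈ 0.08476 m/min

r/h = 5/15, so r = (1/3)h
V = (1/3)πr²h = (1/3)π((1/3)h)²h = (1/27)πh³
dV/dh = (1/9)πh²
dh/dt = (dV/dt)/(dV/dh) = -5/((1/9)π·13²) = -45/(169π) m/min
The level is dropping at 45/(169π) ≈ 0.08476 m/min.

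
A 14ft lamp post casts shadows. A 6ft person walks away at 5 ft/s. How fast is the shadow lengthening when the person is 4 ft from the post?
15/4 ft/s

By similar triangles: 14/(x+s) = 6/s
Solving: s = 6x/8
ds/dt = 6/8 · dx/dt = 3/4 · 5 = 15/4 ft/s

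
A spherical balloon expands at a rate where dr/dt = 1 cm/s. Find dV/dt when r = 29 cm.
3364π cm³/s

V = (4/3)πr³
dV/dt = dV/dr · dr/dt = 4πr² · 1
At r = 29: dV/dt = 3364π cm³/s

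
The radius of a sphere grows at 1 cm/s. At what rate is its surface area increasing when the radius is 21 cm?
168π cm²/s

S = 4πr²
dS/dt = dS/dr · dr/dt = 8πr · 1
At r = 21: dS/dt = 168π cm²/s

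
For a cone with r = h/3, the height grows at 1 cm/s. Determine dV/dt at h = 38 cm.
1444π/9 cm³/s

V = (1/3)π(h/3)²h = πh³/27
dV/dt = πh²/9 · 1
At h = 38: dV/dt = 1444π/9 cm³/s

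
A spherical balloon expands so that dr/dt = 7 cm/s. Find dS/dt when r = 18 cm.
1008π cm²/s

S = 4πr²
dS/dt = dS/dr · dr/dt = 8πr · 7
At r = 18: dS/dt = 1008π cm²/s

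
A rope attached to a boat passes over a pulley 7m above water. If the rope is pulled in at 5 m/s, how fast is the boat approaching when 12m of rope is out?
12√95/19 ≈ 6.156 m/s

rope² = x² + 7²
x = √(12² - 7²) = √95
dx/dt = (rope/x) · d(rope)/dt = (12/√95) · (-5) = -12√95/19 m/s
The boat approaches at 12√95/19 ≈ 6.156 m/s.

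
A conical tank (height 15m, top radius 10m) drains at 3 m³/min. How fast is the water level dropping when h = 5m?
27/(100π) ≈ 0.08594 m/min

r/h = 10/15, so r = (2/3)h
V = (1/3)πr²h = (1/3)π((2/3)h)²h = (4/27)πh³
dV/dh = (4/9)πh²
dh/dt = (dV/dt)/(dV/dh) = -3/((4/9)π·5²) = -27/(100π) m/min
The level is dropping at 27/(100π) ≈ 0.08594 m/min.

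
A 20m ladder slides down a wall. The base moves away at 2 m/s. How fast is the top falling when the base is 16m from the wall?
8/3 ≈ 2.667 m/s

x² + y² = 20²
2x·dx/dt + 2y·dy/dt = 0
dy/dt = -x/y · dx/dt = -16/12 · 2 = -8/3 m/s
The top is descending at 8/3 ≈ 2.667 m/s.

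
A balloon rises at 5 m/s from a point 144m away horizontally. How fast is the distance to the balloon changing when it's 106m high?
265√7993/7993 ≈ 2.964 m/s

z² = 144² + y²
z = √(144² + 106²) = 2√7993
dz/dt = y/z · dy/dt = 106/(2√7993) · 5 = 265√7993/7993 ≈ 2.964 m/s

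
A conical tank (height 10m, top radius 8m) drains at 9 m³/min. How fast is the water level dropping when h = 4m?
225/(256π) ≈ 0.2798 m/min

r/h = 8/10, so r = (4/5)h
V = (1/3)πr²h = (1/3)π((4/5)h)²h = (16/75)πh³
dV/dh = (16/25)πh²
dh/dt = (dV/dt)/(dV/dh) = -9/((16/25)π·4²) = -225/(256π) m/min
The level is dropping at 225/(256π) ≈ 0.2798 m/min.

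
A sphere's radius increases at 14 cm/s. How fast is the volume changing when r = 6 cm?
2016π cm³/s

V = (4/3)πr³
dV/dt = dV/dr · dr/dt = 4πr² · 14
At r = 6: dV/dt = 2016π cm³/s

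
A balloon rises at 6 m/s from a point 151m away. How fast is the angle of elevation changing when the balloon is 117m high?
0.024829 rad/s

tan(θ) = y/151
sec²(θ) · dθ/dt = (1/151) · dy/dt
dθ/dt = cos²(θ)/151 · 6 = 151/(151² + 117²) · 6
dθ/dt = 0.024829 rad/s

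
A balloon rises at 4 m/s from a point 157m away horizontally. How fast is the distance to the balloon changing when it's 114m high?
456√37645/37645 ≈ 2.35 m/s

z² = 157² + y²
z = √(157² + 114²) = √37645
dz/dt = y/z · dy/dt = 114/√37645 · 4 = 456√37645/37645 ≈ 2.35 m/s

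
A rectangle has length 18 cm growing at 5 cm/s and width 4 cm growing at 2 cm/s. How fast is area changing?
56 cm²/s

A = lw
dA/dt = w·dl/dt + l·dw/dt = 4·5 + 18·2 = 56 cm²/s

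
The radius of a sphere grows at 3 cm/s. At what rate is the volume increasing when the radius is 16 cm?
3072π cm³/s

V = (4/3)πr³
dV/dt = dV/dr · dr/dt = 4πr² · 3
At r = 16: dV/dt = 3072π cm³/s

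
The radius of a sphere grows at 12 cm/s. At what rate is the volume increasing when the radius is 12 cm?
6912π cm³/s

V = (4/3)πr³
dV/dt = dV/dr · dr/dt = 4πr² · 12
At r = 12: dV/dt = 6912π cm³/s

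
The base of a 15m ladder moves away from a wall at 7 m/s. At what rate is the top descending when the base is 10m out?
14√5/5 ≈ 6.261 m/s

x² + y² = 15²
2x·dx/dt + 2y·dy/dt = 0
dy/dt = -x/y · dx/dt = -10/(5√5) · 7 = -14√5/5 m/s
The top is descending at 14√5/5 ≈ 6.261 m/s.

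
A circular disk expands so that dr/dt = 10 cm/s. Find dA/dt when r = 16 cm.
320π cm²/s

A = πr²
dA/dt = 2πr · dr/dt = 2π(16)(10) = 320π cm²/s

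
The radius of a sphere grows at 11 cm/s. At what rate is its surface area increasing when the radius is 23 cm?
2024π cm²/s

S = 4πr²
dS/dt = dS/dr · dr/dt = 8πr · 11
At r = 23: dS/dt = 2024π cm²/s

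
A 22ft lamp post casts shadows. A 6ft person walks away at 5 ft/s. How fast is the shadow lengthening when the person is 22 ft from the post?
15/8 ft/s

By similar triangles: 22/(x+s) = 6/s
Solving: s = 6x/16
ds/dt = 6/16 · dx/dt = 3/8 · 5 = 15/8 ft/s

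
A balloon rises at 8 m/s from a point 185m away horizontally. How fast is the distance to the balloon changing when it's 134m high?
1072√52181/52181 ≈ 4.693 m/s

z² = 185² + y²
z = √(185² + 134²) = √52181
dz/dt = y/z · dy/dt = 134/√52181 · 8 = 1072√52181/52181 ≈ 4.693 m/s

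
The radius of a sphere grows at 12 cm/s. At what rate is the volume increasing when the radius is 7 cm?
2352π cm³/s

V = (4/3)πr³
dV/dt = dV/dr · dr/dt = 4πr² · 12
At r = 7: dV/dt = 2352π cm³/s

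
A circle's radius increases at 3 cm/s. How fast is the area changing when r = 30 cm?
180π cm²/s

A = πr²
dA/dt = 2πr · dr/dt = 2π(30)(3) = 180π cm²/s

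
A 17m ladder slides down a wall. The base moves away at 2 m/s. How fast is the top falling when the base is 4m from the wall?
8√273/273 ≈ 0.4842 m/s

x² + y² = 17²
2x·dx/dt + 2y·dy/dt = 0
dy/dt = -x/y · dx/dt = -4/√273 · 2 = -8√273/273 m/s
The top is descending at 8√273/273 ≈ 0.4842 m/s.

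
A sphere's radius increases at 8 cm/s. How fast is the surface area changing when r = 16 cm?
1024π cm²/s

S = 4πr²
dS/dt = dS/dr · dr/dt = 8πr · 8
At r = 16: dS/dt = 1024π cm²/s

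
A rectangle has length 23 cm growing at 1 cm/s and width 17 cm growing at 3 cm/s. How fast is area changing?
86 cm²/s

A = lw
dA/dt = w·dl/dt + l·dw/dt = 17·1 + 23·3 = 86 cm²/s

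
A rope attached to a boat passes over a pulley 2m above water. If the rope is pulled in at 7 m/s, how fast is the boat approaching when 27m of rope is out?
189√29/145 ≈ 7.019 m/s

rope² = x² + 2²
x = √(27² - 2²) = 5√29
dx/dt = (rope/x) · d(rope)/dt = (27/(5√29)) · (-7) = -189√29/145 m/s
The boat approaches at 189√29/145 ≈ 7.019 m/s.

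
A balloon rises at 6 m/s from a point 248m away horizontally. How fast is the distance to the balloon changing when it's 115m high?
690√74729/74729 ≈ 2.524 m/s

z² = 248² + y²
z = √(248² + 115²) = √74729
dz/dt = y/z · dy/dt = 115/√74729 · 6 = 690√74729/74729 ≈ 2.524 m/s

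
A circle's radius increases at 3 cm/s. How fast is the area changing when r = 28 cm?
168π cm²/s

A = πr²
dA/dt = 2πr · dr/dt = 2π(28)(3) = 168π cm²/s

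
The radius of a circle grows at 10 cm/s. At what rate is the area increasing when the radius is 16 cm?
320π cm²/s

A = πr²
dA/dt = 2πr · dr/dt = 2π(16)(10) = 320π cm²/s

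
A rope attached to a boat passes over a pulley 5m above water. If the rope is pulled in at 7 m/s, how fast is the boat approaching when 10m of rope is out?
14√3/3 ≈ 8.083 m/s

rope² = x² + 5²
x = √(10² - 5²) = 5√3
dx/dt = (rope/x) · d(rope)/dt = (10/(5√3)) · (-7) = -14√3/3 m/s
The boat approaches at 14√3/3 ≈ 8.083 m/s.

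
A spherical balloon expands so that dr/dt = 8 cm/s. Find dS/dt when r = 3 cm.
192π cm²/s

S = 4πr²
dS/dt = dS/dr · dr/dt = 8πr · 8
At r = 3: dS/dt = 192π cm²/s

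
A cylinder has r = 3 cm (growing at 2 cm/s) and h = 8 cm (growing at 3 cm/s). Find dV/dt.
123π cm³/s

V = πr²h
dV/dt = 2πrh·dr/dt + πr²·dh/dt
= 2π(3)(8)(2) + π(3)²(3)
= 123π cm³/s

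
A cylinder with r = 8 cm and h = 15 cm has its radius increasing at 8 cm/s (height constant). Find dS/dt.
496π cm²/s

S = 2πrh + 2πr² (lateral + bases)
dS/dt = (2πh + 4πr)·dr/dt = (2π·15 + 4π·8)·8
= 496π cm²/s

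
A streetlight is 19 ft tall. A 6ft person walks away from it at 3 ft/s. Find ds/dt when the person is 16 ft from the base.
18/13 ft/s

By similar triangles: 19/(x+s) = 6/s
Solving: s = 6x/13
ds/dt = 6/13 · dx/dt = 6/13 · 3 = 18/13 ft/s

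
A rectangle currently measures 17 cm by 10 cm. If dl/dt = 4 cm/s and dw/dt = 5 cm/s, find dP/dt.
18 cm/s

P = 2(l + w)
dP/dt = 2(dl/dt + dw/dt) = 2(4 + 5) = 18 cm/s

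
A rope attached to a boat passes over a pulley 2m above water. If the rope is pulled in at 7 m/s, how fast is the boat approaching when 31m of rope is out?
217√957/957 ≈ 7.015 m/s

rope² = x² + 2²
x = √(31² - 2²) = √957
dx/dt = (rope/x) · d(rope)/dt = (31/√957) · (-7) = -217√957/957 m/s
The boat approaches at 217√957/957 ≈ 7.015 m/s.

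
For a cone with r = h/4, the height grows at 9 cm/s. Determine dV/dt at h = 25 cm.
5625π/16 cm³/s

V = (1/3)π(h/4)²h = πh³/48
dV/dt = πh²/16 · 9
At h = 25: dV/dt = 5625π/16 cm³/s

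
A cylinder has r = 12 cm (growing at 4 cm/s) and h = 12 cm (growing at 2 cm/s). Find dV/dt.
1440π cm³/s

V = πr²h
dV/dt = 2πrh·dr/dt + πr²·dh/dt
= 2π(12)(12)(4) + π(12)²(2)
= 1440π cm³/s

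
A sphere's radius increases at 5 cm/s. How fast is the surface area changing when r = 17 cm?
680π cm²/s

S = 4πr²
dS/dt = dS/dr · dr/dt = 8πr · 5
At r = 17: dS/dt = 680π cm²/s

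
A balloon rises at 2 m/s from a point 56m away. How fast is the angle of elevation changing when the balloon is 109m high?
0.007458 rad/s

tan(θ) = y/56
sec²(θ) · dθ/dt = (1/56) · dy/dt
dθ/dt = cos²(θ)/56 · 2 = 56/(56² + 109²) · 2
dθ/dt = 0.007458 rad/s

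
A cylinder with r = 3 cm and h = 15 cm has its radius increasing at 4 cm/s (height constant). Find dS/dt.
168π cm²/s

S = 2πrh + 2πr² (lateral + bases)
dS/dt = (2πh + 4πr)·dr/dt = (2π·15 + 4π·3)·4
= 168π cm²/s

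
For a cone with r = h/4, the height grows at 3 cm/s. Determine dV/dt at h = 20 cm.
75π cm³/s

V = (1/3)π(h/4)²h = πh³/48
dV/dt = πh²/16 · 3
At h = 20: dV/dt = 75π cm³/s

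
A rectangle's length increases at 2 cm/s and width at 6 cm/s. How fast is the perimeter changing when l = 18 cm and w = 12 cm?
16 cm/s

P = 2(l + w)
dP/dt = 2(dl/dt + dw/dt) = 2(2 + 6) = 16 cm/s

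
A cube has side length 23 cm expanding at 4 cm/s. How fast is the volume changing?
6348 cm³/s

V = s³
dV/dt = 3s² · ds/dt = 3·23²·4 = 6348 cm³/s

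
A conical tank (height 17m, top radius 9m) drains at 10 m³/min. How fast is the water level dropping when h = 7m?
2890/(3969π) ≈ 0.2318 m/min

r/h = 9/17, so r = (9/17)h
V = (1/3)πr²h = (1/3)π((9/17)h)²h = (27/289)πh³
dV/dh = (81/289)πh²
dh/dt = (dV/dt)/(dV/dh) = -10/((81/289)π·7²) = -2890/(3969π) m/min
The level is dropping at 2890/(3969π) ≈ 0.2318 m/min.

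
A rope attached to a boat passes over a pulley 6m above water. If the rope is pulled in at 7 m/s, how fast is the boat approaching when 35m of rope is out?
245√1189/1189 ≈ 7.105 m/s

rope² = x² + 6²
x = √(35² - 6²) = √1189
dx/dt = (rope/x) · d(rope)/dt = (35/√1189) · (-7) = -245√1189/1189 m/s
The boat approaches at 245√1189/1189 ≈ 7.105 m/s.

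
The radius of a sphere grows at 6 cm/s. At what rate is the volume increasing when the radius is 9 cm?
1944π cm³/s

V = (4/3)πr³
dV/dt = dV/dr · dr/dt = 4πr² · 6
At r = 9: dV/dt = 1944π cm³/s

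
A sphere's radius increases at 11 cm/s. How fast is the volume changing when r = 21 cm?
19404π cm³/s

V = (4/3)πr³
dV/dt = dV/dr · dr/dt = 4πr² · 11
At r = 21: dV/dt = 19404π cm³/s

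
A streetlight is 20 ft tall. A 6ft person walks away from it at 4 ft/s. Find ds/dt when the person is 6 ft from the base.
12/7 ft/s

By similar triangles: 20/(x+s) = 6/s
Solving: s = 6x/14
ds/dt = 6/14 · dx/dt = 3/7 · 4 = 12/7 ft/s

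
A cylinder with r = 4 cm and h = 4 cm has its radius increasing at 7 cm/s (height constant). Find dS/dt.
168π cm²/s

S = 2πrh + 2πr² (lateral + bases)
dS/dt = (2πh + 4πr)·dr/dt = (2π·4 + 4π·4)·7
= 168π cm²/s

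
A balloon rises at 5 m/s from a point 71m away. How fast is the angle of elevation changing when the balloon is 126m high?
0.016972 rad/s

tan(θ) = y/71
sec²(θ) · dθ/dt = (1/71) · dy/dt
dθ/dt = cos²(θ)/71 · 5 = 71/(71² + 126²) · 5
dθ/dt = 0.016972 rad/s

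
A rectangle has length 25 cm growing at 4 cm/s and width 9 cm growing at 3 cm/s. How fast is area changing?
111 cm²/s

A = lw
dA/dt = w·dl/dt + l·dw/dt = 9·4 + 25·3 = 111 cm²/s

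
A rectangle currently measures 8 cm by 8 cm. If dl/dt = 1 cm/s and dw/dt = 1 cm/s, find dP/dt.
4 cm/s

P = 2(l + w)
dP/dt = 2(dl/dt + dw/dt) = 2(1 + 1) = 4 cm/s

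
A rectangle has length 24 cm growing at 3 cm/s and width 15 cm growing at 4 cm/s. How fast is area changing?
141 cm²/s

A = lw
dA/dt = w·dl/dt + l·dw/dt = 15·3 + 24·4 = 141 cm²/s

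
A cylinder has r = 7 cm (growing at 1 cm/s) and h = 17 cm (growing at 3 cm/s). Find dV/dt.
385π cm³/s

V = πr²h
dV/dt = 2πrh·dr/dt + πr²·dh/dt
= 2π(7)(17)(1) + π(7)²(3)
= 385π cm³/s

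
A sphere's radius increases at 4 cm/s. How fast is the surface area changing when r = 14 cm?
448π cm²/s

S = 4πr²
dS/dt = dS/dr · dr/dt = 8πr · 4
At r = 14: dS/dt = 448π cm²/s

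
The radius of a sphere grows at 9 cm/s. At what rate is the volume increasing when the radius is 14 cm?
7056π cm³/s

V = (4/3)πr³
dV/dt = dV/dr · dr/dt = 4πr² · 9
At r = 14: dV/dt = 7056π cm³/s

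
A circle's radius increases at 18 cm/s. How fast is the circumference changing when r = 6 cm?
36π cm/s

C = 2πr
dC/dt = 2π · dr/dt = 2π · 18 = 36π cm/s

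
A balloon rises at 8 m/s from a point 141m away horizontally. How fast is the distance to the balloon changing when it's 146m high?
1168√41197/41197 ≈ 5.755 m/s

z² = 141² + y²
z = √(141² + 146²) = √41197
dz/dt = y/z · dy/dt = 146/√41197 · 8 = 1168√41197/41197 ≈ 5.755 m/s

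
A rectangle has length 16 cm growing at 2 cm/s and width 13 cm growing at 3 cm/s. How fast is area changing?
74 cm²/s

A = lw
dA/dt = w·dl/dt + l·dw/dt = 13·2 + 16·3 = 74 cm²/s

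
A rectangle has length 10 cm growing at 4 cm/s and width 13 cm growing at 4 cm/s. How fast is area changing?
92 cm²/s

A = lw
dA/dt = w·dl/dt + l·dw/dt = 13·4 + 10·4 = 92 cm²/s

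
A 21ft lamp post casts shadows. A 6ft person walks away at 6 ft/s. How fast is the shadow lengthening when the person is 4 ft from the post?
12/5 ft/s

By similar triangles: 21/(x+s) = 6/s
Solving: s = 6x/15
ds/dt = 6/15 · dx/dt = 2/5 · 6 = 12/5 ft/s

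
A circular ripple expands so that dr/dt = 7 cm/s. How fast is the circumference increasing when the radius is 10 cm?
14π cm/s

C = 2πr
dC/dt = 2π · dr/dt = 2π · 7 = 14π cm/s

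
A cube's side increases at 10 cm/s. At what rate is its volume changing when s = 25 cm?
18750 cm³/s

V = s³
dV/dt = 3s² · ds/dt = 3·25²·10 = 18750 cm³/s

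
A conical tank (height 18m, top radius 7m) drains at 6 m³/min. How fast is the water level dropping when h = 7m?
1944/(2401π) ≈ 0.2577 m/min

r/h = 7/18, so r = (7/18)h
V = (1/3)πr²h = (1/3)π((7/18)h)²h = (49/972)πh³
dV/dh = (49/324)πh²
dh/dt = (dV/dt)/(dV/dh) = -6/((49/324)π·7²) = -1944/(2401π) m/min
The level is dropping at 1944/(2401π) ≈ 0.2577 m/min.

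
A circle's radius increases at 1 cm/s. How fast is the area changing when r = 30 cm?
60π cm²/s

A = πr²
dA/dt = 2πr · dr/dt = 2π(30)(1) = 60π cm²/s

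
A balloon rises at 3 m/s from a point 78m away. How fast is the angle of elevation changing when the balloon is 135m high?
0.009626 rad/s

tan(θ) = y/78
sec²(θ) · dθ/dt = (1/78) · dy/dt
dθ/dt = cos²(θ)/78 · 3 = 78/(78² + 135²) · 3
dθ/dt = 0.009626 rad/s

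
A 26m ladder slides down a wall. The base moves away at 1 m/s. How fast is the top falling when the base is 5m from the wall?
5√651/651 ≈ 0.196 m/s

x² + y² = 26²
2x·dx/dt + 2y·dy/dt = 0
dy/dt = -x/y · dx/dt = -5/√651 · 1 = -5√651/651 m/s
The top is descending at 5√651/651 ≈ 0.196 m/s.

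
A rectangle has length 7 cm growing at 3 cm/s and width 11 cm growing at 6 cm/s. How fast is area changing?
75 cm²/s

A = lw
dA/dt = w·dl/dt + l·dw/dt = 11·3 + 7·6 = 75 cm²/s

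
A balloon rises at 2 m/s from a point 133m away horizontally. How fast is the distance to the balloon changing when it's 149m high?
149√39890/19945 ≈ 1.492 m/s

z² = 133² + y²
z = √(133² + 149²) = √39890
dz/dt = y/z · dy/dt = 149/√39890 · 2 = 149√39890/19945 ≈ 1.492 m/s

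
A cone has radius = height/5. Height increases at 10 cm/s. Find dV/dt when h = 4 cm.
32π/5 cm³/s

V = (1/3)π(h/5)²h = πh³/75
dV/dt = πh²/25 · 10
At h = 4: dV/dt = 32π/5 cm³/s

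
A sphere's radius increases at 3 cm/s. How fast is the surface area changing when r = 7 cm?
168π cm²/s

S = 4πr²
dS/dt = dS/dr · dr/dt = 8πr · 3
At r = 7: dS/dt = 168π cm²/s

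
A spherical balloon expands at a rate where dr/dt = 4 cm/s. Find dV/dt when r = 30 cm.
14400π cm³/s

V = (4/3)πr³
dV/dt = dV/dr · dr/dt = 4πr² · 4
At r = 30: dV/dt = 14400π cm³/s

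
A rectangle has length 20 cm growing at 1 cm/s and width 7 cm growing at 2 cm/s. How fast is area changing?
47 cm²/s

A = lw
dA/dt = w·dl/dt + l·dw/dt = 7·1 + 20·2 = 47 cm²/s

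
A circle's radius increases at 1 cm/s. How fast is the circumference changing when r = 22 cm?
2π cm/s

C = 2πr
dC/dt = 2π · dr/dt = 2π · 1 = 2π cm/s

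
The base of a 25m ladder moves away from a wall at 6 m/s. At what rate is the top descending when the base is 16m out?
32√41/41 ≈ 4.998 m/s

x² + y² = 25²
2x·dx/dt + 2y·dy/dt = 0
dy/dt = -x/y · dx/dt = -16/(3√41) · 6 = -32√41/41 m/s
The top is descending at 32√41/41 ≈ 4.998 m/s.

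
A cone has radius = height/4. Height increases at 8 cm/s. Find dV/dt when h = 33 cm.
1089π/2 cm³/s

V = (1/3)π(h/4)²h = πh³/48
dV/dt = πh²/16 · 8
At h = 33: dV/dt = 1089π/2 cm³/s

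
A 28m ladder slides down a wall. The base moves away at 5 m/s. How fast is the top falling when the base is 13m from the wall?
13√615/123 ≈ 2.621 m/s

x² + y² = 28²
2x·dx/dt + 2y·dy/dt = 0
dy/dt = -x/y · dx/dt = -13/√615 · 5 = -13√615/123 m/s
The top is descending at 13√615/123 ≈ 2.621 m/s.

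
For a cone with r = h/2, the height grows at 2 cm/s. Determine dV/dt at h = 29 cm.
841π/2 cm³/s

V = (1/3)π(h/2)²h = πh³/12
dV/dt = πh²/4 · 2
At h = 29: dV/dt = 841π/2 cm³/s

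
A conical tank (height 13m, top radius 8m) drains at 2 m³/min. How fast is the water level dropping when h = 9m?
169/(2592π) ≈ 0.02075 m/min

r/h = 8/13, so r = (8/13)h
V = (1/3)πr²h = (1/3)π((8/13)h)²h = (64/507)πh³
dV/dh = (64/169)πh²
dh/dt = (dV/dt)/(dV/dh) = -2/((64/169)π·9²) = -169/(2592π) m/min
The level is dropping at 169/(2592π) ≈ 0.02075 m/min.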